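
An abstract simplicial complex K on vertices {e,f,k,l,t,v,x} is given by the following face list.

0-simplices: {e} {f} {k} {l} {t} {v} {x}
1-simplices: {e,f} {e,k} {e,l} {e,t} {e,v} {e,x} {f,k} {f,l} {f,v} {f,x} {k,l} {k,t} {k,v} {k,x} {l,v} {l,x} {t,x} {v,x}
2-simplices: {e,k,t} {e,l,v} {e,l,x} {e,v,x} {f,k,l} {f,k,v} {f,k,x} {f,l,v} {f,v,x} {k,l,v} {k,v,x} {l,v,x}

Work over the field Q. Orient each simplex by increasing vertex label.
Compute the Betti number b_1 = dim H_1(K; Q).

n_0=7 n_1=18 n_2=12  [Q]
∂1: piv[ef,ek,el,et,ev,ex] rk=6  ker:fk,fl,fv,fx,kl,kt,kv,kx,lv,lx,tx,vx
∂2: piv[ekt,elv,elx,evx,fkl,fkv,fkx,flv,fvx] rk=9  ker:klv,kvx,lvx
b_1=(18−6)−9=3

b_1=3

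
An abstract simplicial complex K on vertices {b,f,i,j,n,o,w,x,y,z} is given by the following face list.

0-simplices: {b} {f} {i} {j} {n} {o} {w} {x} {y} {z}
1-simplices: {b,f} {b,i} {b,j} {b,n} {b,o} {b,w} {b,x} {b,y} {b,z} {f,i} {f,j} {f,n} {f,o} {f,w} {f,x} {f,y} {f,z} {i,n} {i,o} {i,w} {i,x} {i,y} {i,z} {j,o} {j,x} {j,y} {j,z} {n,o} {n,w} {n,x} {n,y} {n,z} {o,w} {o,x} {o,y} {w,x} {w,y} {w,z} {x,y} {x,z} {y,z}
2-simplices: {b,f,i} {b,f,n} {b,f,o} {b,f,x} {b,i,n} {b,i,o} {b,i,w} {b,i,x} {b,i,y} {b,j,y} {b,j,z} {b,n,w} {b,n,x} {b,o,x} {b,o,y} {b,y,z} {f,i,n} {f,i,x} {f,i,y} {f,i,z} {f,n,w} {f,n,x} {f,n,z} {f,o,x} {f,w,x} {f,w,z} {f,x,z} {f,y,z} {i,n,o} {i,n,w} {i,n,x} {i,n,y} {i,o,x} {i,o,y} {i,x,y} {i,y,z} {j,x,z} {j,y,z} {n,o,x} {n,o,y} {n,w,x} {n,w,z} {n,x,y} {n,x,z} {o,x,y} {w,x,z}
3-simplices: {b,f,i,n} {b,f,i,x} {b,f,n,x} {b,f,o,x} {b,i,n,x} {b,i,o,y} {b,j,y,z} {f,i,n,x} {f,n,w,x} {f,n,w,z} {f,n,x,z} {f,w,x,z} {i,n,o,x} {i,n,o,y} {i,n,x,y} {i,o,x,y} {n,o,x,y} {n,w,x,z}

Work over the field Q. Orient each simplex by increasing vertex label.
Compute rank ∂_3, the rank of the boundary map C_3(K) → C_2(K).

n_0=10 n_1=41 n_2=46 n_3=18  [Q]
∂1: piv[bf,bi,bj,bn,bo,bw,bx,by,bz] rk=9  ker:fi,fj,fn,fo,fw,fx,fy,fz,in,io,iw,ix,iy,iz,jo,jx,jy,jz,no,nw,nx,ny,nz,ow,ox,oy,wx,wy,wz,xy,xz,yz
∂2: piv[bfi,bfn,bfo,bfx,bin,bio,biw,bix,biy,bjy,bjz,bnw,bnx,box,boy,byz,fiy,fiz,fnw,fnz,fwx,fwz,fxz,fyz,ino,iny,ixy,jxz] rk=28  ker:fin,fix,fnx,fox,inw,inx,iox,ioy,iyz,jyz,nox,noy,nwx,nwz,nxy,nxz,oxy,wxz
∂3: piv[bfin,bfix,bfnx,bfox,binx,bioy,bjyz,fnwx,fnwz,fnxz,fwxz,inox,inoy,inxy,ioxy] rk=15  ker:finx,noxy,nwxz
rk∂_3=15

rank∂_3=15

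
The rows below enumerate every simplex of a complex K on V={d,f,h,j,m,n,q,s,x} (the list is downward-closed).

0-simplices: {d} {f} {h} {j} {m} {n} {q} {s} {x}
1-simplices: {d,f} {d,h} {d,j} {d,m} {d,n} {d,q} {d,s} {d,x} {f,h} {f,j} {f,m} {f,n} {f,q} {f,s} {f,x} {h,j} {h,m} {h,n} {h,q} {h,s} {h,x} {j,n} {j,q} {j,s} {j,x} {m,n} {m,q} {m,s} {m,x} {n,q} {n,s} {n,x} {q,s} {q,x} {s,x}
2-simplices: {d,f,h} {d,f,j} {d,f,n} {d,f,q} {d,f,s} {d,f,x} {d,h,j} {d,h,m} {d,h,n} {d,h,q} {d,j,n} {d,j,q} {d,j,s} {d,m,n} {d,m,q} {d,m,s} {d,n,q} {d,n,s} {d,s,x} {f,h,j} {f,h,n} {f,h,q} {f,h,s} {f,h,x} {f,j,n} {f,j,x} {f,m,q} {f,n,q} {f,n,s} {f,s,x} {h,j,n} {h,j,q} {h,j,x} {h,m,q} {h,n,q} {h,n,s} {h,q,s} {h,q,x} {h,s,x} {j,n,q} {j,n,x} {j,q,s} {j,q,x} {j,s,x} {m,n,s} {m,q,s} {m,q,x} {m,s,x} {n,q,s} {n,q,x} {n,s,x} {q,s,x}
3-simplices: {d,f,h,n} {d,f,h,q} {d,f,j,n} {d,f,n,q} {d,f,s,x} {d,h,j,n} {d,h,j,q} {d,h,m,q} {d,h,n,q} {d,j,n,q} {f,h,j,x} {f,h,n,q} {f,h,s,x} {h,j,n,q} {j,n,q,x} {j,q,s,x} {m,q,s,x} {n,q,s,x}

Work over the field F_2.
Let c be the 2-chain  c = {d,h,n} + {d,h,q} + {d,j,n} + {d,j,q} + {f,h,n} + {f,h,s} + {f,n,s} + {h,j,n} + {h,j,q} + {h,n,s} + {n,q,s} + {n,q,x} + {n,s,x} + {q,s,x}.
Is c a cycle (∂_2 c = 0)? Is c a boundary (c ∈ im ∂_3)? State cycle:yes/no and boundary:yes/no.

n_0=9 n_1=35 n_2=52 n_3=18  [Z2]
∂1: piv[df,dh,dj,dm,dn,dq,ds,dx] rk=8  ker:fh,fj,fm,fn,fq,fs,fx,hj,hm,hn,hq,hs,hx,jn,jq,js,jx,mn,mq,ms,mx,nq,ns,nx,qs,qx,sx
∂2: piv[dfh,dfj,dfn,dfq,dfs,dfx,dhj,dhm,dhn,dhq,djn,djq,djs,dmn,dmq,dms,dnq,dns,dsx,fhs,fhx,fjx,fmq,hqs,hqx,jnx,mqx] rk=27  ker:fhj,fhn,fhq,fjn,fnq,fns,fsx,hjn,hjq,hjx,hmq,hnq,hns,hsx,jnq,jqs,jqx,jsx,mns,mqs,msx,nqs,nqx,nsx,qsx
∂3: piv[dfhn,dfhq,dfjn,dfnq,dfsx,dhjn,dhjq,dhmq,dhnq,djnq,fhjx,fhsx,jnqx,jqsx,mqsx,nqsx] rk=16  ker:fhnq,hjnq
∂2c = 0
c vs im∂3: residual ≠ 0 ⇒ not boundary

cycle:yes boundary:no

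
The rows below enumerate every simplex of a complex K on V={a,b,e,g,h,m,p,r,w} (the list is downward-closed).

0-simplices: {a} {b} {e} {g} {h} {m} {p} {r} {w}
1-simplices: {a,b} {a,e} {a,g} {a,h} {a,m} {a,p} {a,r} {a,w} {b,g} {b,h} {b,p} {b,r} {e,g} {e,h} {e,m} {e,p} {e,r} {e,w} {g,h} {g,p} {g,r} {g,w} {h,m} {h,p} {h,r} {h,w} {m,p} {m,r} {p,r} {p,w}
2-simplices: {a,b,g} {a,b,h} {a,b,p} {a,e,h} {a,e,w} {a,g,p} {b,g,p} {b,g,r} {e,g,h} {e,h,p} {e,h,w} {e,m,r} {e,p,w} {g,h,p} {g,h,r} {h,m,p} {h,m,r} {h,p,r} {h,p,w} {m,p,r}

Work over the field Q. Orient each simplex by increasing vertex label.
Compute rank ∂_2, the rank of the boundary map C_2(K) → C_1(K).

n_0=9 n_1=30 n_2=20  [Q]
∂1: piv[ab,ae,ag,ah,am,ap,ar,aw] rk=8  ker:bg,bh,bp,br,eg,eh,em,ep,er,ew,gh,gp,gr,gw,hm,hp,hr,hw,mp,mr,pr,pw
∂2: piv[abg,abh,abp,aeh,aew,agp,bgr,egh,ehp,ehw,emr,epw,ghp,ghr,hmp,hmr,hpr] rk=17  ker:bgp,hpw,mpr
rk∂_2=17

rank∂_2=17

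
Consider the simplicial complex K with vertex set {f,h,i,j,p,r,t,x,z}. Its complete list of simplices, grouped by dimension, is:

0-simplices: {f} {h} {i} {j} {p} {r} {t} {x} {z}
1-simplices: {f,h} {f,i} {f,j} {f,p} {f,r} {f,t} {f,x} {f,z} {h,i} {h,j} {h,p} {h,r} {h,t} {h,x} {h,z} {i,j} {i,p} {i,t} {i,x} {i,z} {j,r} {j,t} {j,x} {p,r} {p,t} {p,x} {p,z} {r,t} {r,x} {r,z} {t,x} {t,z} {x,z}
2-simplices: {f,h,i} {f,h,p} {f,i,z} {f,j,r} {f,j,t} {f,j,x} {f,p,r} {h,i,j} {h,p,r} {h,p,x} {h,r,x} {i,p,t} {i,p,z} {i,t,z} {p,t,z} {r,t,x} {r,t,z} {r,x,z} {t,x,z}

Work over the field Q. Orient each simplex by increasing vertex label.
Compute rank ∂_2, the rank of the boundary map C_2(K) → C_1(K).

n_0=9 n_1=33 n_2=19  [Q]
∂1: piv[fh,fi,fj,fp,fr,ft,fx,fz] rk=8  ker:hi,hj,hp,hr,ht,hx,hz,ij,ip,it,ix,iz,jr,jt,jx,pr,pt,px,pz,rt,rx,rz,tx,tz,xz
∂2: piv[fhi,fhp,fiz,fjr,fjt,fjx,fpr,hij,hpr,hpx,hrx,ipt,ipz,itz,rtx,rtz,rxz] rk=17  ker:ptz,txz
rk∂_2=17

rank∂_2=17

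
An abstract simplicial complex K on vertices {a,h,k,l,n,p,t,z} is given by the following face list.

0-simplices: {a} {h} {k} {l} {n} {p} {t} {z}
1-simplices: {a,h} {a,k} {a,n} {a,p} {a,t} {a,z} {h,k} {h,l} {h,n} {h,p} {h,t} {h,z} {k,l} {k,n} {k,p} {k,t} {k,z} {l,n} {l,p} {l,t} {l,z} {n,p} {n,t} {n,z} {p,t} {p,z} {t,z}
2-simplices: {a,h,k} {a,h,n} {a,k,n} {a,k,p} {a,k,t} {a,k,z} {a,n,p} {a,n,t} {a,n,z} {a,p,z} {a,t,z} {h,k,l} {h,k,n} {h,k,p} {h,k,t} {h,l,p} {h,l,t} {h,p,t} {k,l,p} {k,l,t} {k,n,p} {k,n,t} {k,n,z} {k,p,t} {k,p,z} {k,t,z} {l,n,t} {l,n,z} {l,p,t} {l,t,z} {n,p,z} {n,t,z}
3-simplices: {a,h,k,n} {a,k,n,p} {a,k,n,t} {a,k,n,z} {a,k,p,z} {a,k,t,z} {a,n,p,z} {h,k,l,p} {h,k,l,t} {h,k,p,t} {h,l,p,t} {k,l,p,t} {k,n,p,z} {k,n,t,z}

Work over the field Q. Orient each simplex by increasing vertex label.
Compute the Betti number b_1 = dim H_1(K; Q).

b_1=1

n_0=8 n_1=27 n_2=32 n_3=14  [Q]
∂1: piv[ah,ak,an,ap,at,az,hl] rk=7  ker:hk,hn,hp,ht,hz,kl,kn,kp,kt,kz,ln,lp,lt,lz,np,nt,nz,pt,pz,tz
∂2: piv[ahk,ahn,akn,akp,akt,akz,anp,ant,anz,apz,atz,hkl,hkp,hkt,hlp,hlt,hpt,lnt,lnz] rk=19  ker:hkn,klp,klt,knp,knt,knz,kpt,kpz,ktz,lpt,ltz,npz,ntz
∂3: piv[ahkn,aknp,aknt,aknz,akpz,aktz,anpz,hklp,hklt,hkpt,hlpt,kntz] rk=12  ker:klpt,knpz
b_1=(27−7)−19=1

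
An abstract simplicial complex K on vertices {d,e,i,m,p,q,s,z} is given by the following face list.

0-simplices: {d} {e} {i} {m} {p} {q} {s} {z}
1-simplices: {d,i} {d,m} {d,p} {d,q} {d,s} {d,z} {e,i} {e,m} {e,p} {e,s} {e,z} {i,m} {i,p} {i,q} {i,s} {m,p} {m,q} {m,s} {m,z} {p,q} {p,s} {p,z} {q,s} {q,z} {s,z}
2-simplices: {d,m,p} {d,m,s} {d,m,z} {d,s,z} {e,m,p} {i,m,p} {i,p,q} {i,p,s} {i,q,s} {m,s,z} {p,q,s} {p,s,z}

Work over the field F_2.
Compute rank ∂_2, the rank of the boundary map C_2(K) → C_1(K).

n_0=8 n_1=25 n_2=12  [Z2]
∂1: piv[di,dm,dp,dq,ds,dz,ei] rk=7  ker:em,ep,es,ez,im,ip,iq,is,mp,mq,ms,mz,pq,ps,pz,qs,qz,sz
∂2: piv[dmp,dms,dmz,dsz,emp,imp,ipq,ips,iqs,psz] rk=10  ker:msz,pqs
rk∂_2=10

rank∂_2=10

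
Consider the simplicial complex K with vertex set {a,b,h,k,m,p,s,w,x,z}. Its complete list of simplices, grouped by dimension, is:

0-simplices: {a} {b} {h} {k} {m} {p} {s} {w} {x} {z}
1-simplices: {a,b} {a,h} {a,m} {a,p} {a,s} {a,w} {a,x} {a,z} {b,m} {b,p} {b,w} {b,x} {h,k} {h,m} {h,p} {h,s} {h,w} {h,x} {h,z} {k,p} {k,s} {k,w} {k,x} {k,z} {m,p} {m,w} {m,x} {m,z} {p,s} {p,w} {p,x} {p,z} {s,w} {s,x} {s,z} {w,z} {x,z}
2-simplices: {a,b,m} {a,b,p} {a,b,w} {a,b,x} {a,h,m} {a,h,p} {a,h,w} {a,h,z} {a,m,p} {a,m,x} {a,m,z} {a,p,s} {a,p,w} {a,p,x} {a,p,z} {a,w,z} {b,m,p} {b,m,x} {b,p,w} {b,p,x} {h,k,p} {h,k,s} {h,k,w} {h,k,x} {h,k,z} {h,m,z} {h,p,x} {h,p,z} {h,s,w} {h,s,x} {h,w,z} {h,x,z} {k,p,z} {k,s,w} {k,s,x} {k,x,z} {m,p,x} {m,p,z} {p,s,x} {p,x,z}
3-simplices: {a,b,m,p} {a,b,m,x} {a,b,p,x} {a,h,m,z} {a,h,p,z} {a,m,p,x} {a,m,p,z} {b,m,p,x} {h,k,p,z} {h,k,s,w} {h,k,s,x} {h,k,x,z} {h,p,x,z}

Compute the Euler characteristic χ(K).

n_0=10 n_1=37 n_2=40 n_3=13
χ=+10−37+40−13=0

χ(K)=0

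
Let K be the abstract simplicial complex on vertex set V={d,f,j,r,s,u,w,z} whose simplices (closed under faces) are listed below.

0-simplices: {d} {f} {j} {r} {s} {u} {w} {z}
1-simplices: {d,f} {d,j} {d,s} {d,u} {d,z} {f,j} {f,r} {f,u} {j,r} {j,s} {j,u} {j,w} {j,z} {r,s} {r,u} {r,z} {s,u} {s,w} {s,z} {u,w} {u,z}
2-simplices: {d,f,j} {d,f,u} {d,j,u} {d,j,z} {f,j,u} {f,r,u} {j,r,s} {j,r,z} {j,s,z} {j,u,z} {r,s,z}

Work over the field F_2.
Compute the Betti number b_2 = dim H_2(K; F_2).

n_0=8 n_1=21 n_2=11  [Z2]
∂1: piv[df,dj,ds,du,dz,fr,jw] rk=7  ker:fj,fu,jr,js,ju,jz,rs,ru,rz,su,sw,sz,uw,uz
∂2: piv[dfj,dfu,dju,djz,fru,jrs,jrz,jsz,juz] rk=9  ker:fju,rsz
b_2=(11−9)−0=2

b_2=2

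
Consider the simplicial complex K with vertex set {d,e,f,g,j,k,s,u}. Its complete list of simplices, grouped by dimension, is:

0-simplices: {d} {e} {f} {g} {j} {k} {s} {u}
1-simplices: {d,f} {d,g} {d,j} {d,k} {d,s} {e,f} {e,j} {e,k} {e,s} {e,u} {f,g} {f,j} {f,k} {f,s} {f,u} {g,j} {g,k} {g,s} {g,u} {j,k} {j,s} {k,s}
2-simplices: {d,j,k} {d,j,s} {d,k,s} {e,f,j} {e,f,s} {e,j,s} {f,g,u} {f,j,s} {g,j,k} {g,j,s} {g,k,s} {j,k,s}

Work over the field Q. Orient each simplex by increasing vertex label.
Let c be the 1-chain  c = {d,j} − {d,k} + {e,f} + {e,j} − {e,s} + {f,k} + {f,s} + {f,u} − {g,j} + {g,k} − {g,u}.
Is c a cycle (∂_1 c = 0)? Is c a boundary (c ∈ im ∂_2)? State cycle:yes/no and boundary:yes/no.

cycle:no boundary:no

n_0=8 n_1=22 n_2=12  [Q]
∂1: piv[df,dg,dj,dk,ds,ef,eu] rk=7  ker:ej,ek,es,fg,fj,fk,fs,fu,gj,gk,gs,gu,jk,js,ks
∂2: piv[djk,djs,dks,efj,efs,ejs,fgu,gjk,gjs] rk=9  ker:fjs,gks,jks
∂1c = −{e} − 2·{f} + {g} + {j} + {k}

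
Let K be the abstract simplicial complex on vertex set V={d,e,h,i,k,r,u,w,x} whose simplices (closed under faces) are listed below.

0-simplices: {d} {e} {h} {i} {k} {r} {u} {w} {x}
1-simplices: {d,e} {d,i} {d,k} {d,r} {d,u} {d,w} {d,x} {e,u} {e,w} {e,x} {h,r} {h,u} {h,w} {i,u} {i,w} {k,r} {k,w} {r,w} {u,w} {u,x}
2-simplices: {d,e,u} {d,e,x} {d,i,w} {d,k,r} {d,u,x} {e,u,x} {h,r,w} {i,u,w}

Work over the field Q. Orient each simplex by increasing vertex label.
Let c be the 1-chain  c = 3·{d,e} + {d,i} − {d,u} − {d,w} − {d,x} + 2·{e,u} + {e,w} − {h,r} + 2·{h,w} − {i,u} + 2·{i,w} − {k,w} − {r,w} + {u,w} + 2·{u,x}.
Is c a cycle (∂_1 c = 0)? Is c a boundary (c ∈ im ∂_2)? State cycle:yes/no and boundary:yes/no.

n_0=9 n_1=20 n_2=8  [Q]
∂1: piv[de,di,dk,dr,du,dw,dx,hr] rk=8  ker:eu,ew,ex,hu,hw,iu,iw,kr,kw,rw,uw,ux
∂2: piv[deu,dex,diw,dkr,dux,hrw,iuw] rk=7  ker:eux
∂1c = −{d} − {h} + {k} − 3·{u} + 3·{w} + {x}

cycle:no boundary:no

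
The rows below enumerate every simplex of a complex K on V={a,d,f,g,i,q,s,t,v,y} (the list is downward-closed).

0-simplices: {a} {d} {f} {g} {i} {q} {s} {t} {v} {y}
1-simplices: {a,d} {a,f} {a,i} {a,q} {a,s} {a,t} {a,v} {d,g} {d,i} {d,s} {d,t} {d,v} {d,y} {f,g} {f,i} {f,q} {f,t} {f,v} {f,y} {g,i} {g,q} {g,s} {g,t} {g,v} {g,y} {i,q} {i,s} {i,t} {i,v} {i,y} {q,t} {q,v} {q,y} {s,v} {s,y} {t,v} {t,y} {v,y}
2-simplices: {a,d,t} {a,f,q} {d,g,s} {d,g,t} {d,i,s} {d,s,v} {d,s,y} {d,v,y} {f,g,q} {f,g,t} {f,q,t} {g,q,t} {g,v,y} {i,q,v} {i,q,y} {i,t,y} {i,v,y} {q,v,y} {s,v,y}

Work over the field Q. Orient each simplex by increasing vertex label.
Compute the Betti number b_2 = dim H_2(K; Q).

b_2=3

n_0=10 n_1=38 n_2=19  [Q]
∂1: piv[ad,af,ai,aq,as,at,av,dg,dy] rk=9  ker:di,ds,dt,dv,fg,fi,fq,ft,fv,fy,gi,gq,gs,gt,gv,gy,iq,is,it,iv,iy,qt,qv,qy,sv,sy,tv,ty,vy
∂2: piv[adt,afq,dgs,dgt,dis,dsv,dsy,dvy,fgq,fgt,fqt,gvy,iqv,iqy,ity,ivy] rk=16  ker:gqt,qvy,svy
b_2=(19−16)−0=3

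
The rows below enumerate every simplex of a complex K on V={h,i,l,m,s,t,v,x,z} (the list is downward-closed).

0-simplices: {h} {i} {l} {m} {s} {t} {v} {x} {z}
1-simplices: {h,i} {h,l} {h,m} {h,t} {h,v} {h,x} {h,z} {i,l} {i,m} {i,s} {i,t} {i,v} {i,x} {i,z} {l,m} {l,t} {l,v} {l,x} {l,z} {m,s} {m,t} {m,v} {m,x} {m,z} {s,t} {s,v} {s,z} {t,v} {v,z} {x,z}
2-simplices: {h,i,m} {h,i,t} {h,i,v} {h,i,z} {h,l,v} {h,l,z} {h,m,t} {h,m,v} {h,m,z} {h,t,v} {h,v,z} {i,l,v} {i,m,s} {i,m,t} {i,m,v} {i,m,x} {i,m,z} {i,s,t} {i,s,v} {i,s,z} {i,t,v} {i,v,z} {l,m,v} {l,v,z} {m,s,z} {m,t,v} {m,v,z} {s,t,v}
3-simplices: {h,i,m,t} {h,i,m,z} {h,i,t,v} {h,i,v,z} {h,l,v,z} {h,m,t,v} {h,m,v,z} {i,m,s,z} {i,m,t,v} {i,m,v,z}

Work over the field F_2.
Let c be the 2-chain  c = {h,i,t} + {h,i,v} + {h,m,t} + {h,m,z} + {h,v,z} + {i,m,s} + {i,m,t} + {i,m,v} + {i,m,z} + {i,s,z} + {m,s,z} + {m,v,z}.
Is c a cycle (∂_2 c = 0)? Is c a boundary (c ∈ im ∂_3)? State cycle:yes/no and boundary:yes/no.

cycle:yes boundary:yes

n_0=9 n_1=30 n_2=28 n_3=10  [Z2]
∂1: piv[hi,hl,hm,ht,hv,hx,hz,is] rk=8  ker:il,im,it,iv,ix,iz,lm,lt,lv,lx,lz,ms,mt,mv,mx,mz,st,sv,sz,tv,vz,xz
∂2: piv[him,hit,hiv,hiz,hlv,hlz,hmt,hmv,hmz,htv,hvz,ilv,ims,imx,ist,isv,isz,lmv] rk=18  ker:imt,imv,imz,itv,ivz,lvz,msz,mtv,mvz,stv
∂3: piv[himt,himz,hitv,hivz,hlvz,hmtv,hmvz,imsz,imtv] rk=9  ker:imvz
∂2c = 0
c vs im∂3: reduces to 0 ⇒ boundary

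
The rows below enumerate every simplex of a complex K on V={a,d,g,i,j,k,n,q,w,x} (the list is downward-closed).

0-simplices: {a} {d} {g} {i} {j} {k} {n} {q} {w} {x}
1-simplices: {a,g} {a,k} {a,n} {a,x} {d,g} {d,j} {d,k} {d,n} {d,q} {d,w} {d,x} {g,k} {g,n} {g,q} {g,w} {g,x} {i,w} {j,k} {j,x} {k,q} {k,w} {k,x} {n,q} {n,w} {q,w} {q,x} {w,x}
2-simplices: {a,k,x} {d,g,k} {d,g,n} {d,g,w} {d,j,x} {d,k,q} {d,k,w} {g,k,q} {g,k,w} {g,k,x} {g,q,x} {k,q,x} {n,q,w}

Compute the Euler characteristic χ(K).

n_0=10 n_1=27 n_2=13
χ=+10−27+13=-4

χ(K)=-4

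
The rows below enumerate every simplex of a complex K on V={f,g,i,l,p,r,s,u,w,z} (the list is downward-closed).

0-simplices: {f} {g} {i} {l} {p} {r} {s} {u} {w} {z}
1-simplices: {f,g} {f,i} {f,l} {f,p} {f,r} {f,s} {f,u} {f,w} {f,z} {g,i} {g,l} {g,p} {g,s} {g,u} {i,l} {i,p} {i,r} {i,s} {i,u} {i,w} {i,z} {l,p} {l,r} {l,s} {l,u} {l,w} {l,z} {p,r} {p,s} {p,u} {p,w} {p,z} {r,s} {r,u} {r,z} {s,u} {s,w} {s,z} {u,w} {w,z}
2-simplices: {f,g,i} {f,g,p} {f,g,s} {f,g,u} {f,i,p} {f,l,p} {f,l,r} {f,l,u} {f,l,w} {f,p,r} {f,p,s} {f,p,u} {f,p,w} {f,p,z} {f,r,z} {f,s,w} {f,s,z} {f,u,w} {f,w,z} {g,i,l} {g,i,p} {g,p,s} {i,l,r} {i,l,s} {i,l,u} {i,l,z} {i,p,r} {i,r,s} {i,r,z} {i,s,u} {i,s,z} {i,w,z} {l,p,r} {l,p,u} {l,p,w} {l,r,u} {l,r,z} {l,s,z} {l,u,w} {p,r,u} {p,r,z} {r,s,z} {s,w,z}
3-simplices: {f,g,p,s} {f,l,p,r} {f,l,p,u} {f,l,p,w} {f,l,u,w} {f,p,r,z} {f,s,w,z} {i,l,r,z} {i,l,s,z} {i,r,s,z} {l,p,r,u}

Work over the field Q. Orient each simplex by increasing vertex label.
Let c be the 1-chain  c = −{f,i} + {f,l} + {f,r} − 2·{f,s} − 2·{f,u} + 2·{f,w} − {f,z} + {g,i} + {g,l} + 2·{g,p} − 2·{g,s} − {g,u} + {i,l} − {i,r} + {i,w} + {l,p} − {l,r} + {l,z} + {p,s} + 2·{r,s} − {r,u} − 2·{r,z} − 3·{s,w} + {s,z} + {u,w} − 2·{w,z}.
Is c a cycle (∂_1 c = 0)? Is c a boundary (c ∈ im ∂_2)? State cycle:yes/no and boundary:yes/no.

n_0=10 n_1=40 n_2=43 n_3=11  [Q]
∂1: piv[fg,fi,fl,fp,fr,fs,fu,fw,fz] rk=9  ker:gi,gl,gp,gs,gu,il,ip,ir,is,iu,iw,iz,lp,lr,ls,lu,lw,lz,pr,ps,pu,pw,pz,rs,ru,rz,su,sw,sz,uw,wz
∂2: piv[fgi,fgp,fgs,fgu,fip,flp,flr,flu,flw,fpr,fps,fpu,fpw,fpz,frz,fsw,fsz,fuw,fwz,gil,ilr,ils,ilu,ilz,ipr,irs,irz,isu,isz,iwz,lru] rk=31  ker:gip,gps,lpr,lpu,lpw,lrz,lsz,luw,pru,prz,rsz,swz
∂3: piv[fgps,flpr,flpu,flpw,fluw,fprz,fswz,ilrz,ilsz,irsz,lpru] rk=11
∂1c = 2·{f} − {g} − {i} + 2·{l} + 2·{p} + {s} − 5·{u} + 3·{w} − 3·{z}

cycle:no boundary:no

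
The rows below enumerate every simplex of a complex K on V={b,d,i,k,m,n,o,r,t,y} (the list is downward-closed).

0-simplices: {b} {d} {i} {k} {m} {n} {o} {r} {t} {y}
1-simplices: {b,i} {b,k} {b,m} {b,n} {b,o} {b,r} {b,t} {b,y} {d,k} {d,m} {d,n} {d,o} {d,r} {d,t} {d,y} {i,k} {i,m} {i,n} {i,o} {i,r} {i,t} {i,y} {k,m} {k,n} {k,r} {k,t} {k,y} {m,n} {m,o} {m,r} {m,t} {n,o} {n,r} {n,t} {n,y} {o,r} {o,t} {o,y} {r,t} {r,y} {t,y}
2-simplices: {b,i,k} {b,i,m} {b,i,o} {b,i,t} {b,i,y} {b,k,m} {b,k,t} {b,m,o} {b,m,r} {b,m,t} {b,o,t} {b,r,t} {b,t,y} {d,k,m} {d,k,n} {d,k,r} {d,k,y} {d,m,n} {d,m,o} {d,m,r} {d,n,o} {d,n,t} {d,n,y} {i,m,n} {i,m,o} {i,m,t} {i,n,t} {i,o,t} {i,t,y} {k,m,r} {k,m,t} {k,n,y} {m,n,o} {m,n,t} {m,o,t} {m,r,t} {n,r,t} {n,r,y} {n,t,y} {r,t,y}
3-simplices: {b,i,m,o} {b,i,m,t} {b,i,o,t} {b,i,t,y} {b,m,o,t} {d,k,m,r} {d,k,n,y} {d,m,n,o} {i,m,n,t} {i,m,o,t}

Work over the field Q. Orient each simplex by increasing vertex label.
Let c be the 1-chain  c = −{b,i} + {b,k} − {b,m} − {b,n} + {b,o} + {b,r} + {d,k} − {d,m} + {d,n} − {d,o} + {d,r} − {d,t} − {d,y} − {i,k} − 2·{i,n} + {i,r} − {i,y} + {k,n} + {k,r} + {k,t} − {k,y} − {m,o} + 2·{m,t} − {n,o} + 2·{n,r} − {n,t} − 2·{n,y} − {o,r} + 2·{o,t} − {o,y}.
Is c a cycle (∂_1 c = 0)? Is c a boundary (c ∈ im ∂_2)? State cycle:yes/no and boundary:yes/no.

n_0=10 n_1=41 n_2=40 n_3=10  [Q]
∂1: piv[bi,bk,bm,bn,bo,br,bt,by,dk] rk=9  ker:dm,dn,do,dr,dt,dy,ik,im,in,io,ir,it,iy,km,kn,kr,kt,ky,mn,mo,mr,mt,no,nr,nt,ny,or,ot,oy,rt,ry,ty
∂2: piv[bik,bim,bio,bit,biy,bkm,bkt,bmo,bmr,bmt,bot,brt,bty,dkm,dkn,dkr,dky,dmn,dmo,dmr,dno,dnt,dny,imn,int,nrt,nry,nty] rk=28  ker:imo,imt,iot,ity,kmr,kmt,kny,mno,mnt,mot,mrt,rty
∂3: piv[bimo,bimt,biot,bity,bmot,dkmr,dkny,dmno,imnt] rk=9  ker:imot
∂1c = {d} + 2·{i} − {k} − 3·{m} + {n} − 2·{o} + 5·{r} + 3·{t} − 6·{y}

cycle:no boundary:no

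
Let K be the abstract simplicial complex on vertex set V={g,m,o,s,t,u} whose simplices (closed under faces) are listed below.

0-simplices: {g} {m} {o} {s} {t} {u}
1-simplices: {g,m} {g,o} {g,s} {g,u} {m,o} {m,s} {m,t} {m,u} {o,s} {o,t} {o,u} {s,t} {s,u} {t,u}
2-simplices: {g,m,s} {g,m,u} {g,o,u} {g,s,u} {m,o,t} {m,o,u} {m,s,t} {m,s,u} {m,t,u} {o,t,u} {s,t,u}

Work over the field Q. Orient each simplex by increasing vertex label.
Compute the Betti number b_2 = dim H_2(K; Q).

b_2=3

n_0=6 n_1=14 n_2=11  [Q]
∂1: piv[gm,go,gs,gu,mt] rk=5  ker:mo,ms,mu,os,ot,ou,st,su,tu
∂2: piv[gms,gmu,gou,gsu,mot,mou,mst,mtu] rk=8  ker:msu,otu,stu
b_2=(11−8)−0=3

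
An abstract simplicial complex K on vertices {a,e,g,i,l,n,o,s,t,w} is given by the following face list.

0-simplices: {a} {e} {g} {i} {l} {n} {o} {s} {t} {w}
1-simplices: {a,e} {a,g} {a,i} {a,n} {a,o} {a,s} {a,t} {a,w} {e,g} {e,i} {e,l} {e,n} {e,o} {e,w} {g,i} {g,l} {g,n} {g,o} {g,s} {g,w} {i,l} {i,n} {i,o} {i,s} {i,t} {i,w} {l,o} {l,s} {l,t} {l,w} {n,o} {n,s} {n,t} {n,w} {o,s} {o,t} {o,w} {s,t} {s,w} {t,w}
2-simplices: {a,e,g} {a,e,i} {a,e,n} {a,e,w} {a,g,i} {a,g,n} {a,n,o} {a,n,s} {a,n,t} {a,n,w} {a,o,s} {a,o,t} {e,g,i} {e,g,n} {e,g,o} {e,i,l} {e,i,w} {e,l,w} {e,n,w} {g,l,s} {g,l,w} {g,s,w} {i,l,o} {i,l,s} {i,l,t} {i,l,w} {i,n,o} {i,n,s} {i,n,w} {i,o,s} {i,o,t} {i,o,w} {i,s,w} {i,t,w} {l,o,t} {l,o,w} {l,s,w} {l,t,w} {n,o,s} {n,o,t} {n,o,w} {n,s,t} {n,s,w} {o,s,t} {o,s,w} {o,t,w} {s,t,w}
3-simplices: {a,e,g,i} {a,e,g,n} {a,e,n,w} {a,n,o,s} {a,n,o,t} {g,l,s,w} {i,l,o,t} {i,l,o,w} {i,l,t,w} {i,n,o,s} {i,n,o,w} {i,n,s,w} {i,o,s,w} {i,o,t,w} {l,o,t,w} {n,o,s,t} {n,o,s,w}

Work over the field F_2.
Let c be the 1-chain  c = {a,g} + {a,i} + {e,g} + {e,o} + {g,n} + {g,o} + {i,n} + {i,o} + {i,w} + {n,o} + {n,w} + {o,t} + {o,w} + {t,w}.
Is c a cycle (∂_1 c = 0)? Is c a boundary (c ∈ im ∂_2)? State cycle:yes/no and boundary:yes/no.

n_0=10 n_1=40 n_2=47 n_3=17  [Z2]
∂1: piv[ae,ag,ai,an,ao,as,at,aw,el] rk=9  ker:eg,ei,en,eo,ew,gi,gl,gn,go,gs,gw,il,in,io,is,it,iw,lo,ls,lt,lw,no,ns,nt,nw,os,ot,ow,st,sw,tw
∂2: piv[aeg,aei,aen,aew,agi,agn,ano,ans,ant,anw,aos,aot,ego,eil,eiw,elw,gls,glw,gsw,ilo,ils,ilt,ino,ins,inw,iot,iow,itw,nst] rk=29  ker:egi,egn,enw,ilw,ios,isw,lot,low,lsw,ltw,nos,not,now,nsw,ost,osw,otw,stw
∂3: piv[aegi,aegn,aenw,anos,anot,glsw,ilot,ilow,iltw,inos,inow,insw,iosw,iotw,nost] rk=15  ker:lotw,nosw
∂1c = 0
c vs im∂2: reduces to 0 ⇒ boundary

cycle:yes boundary:yes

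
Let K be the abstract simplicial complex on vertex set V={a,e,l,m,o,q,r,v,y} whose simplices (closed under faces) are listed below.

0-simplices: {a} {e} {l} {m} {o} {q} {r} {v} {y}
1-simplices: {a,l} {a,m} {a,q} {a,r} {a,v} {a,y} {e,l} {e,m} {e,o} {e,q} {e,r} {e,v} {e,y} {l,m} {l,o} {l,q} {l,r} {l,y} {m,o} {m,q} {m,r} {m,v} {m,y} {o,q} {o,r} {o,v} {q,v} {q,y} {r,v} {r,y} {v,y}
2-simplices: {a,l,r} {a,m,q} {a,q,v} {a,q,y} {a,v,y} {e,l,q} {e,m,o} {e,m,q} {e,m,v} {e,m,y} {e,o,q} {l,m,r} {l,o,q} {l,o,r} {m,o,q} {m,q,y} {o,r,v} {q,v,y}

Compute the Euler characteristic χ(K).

n_0=9 n_1=31 n_2=18
χ=+9−31+18=-4

χ(K)=-4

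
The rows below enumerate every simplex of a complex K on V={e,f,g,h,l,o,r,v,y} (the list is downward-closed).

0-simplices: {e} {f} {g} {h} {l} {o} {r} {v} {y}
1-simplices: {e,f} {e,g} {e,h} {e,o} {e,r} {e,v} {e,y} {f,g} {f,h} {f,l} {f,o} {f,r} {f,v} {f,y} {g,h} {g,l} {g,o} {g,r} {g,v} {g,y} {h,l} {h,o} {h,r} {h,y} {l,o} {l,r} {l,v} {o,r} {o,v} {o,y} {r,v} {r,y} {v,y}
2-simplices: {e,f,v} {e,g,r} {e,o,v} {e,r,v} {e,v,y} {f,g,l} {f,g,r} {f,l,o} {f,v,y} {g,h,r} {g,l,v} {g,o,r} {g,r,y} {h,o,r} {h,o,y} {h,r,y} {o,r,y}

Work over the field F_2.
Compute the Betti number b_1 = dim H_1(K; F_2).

n_0=9 n_1=33 n_2=17  [Z2]
∂1: piv[ef,eg,eh,eo,er,ev,ey,fl] rk=8  ker:fg,fh,fo,fr,fv,fy,gh,gl,go,gr,gv,gy,hl,ho,hr,hy,lo,lr,lv,or,ov,oy,rv,ry,vy
∂2: piv[efv,egr,eov,erv,evy,fgl,fgr,flo,fvy,ghr,glv,gor,gry,hor,hoy,hry] rk=16  ker:ory
b_1=(33−8)−16=9

b_1=9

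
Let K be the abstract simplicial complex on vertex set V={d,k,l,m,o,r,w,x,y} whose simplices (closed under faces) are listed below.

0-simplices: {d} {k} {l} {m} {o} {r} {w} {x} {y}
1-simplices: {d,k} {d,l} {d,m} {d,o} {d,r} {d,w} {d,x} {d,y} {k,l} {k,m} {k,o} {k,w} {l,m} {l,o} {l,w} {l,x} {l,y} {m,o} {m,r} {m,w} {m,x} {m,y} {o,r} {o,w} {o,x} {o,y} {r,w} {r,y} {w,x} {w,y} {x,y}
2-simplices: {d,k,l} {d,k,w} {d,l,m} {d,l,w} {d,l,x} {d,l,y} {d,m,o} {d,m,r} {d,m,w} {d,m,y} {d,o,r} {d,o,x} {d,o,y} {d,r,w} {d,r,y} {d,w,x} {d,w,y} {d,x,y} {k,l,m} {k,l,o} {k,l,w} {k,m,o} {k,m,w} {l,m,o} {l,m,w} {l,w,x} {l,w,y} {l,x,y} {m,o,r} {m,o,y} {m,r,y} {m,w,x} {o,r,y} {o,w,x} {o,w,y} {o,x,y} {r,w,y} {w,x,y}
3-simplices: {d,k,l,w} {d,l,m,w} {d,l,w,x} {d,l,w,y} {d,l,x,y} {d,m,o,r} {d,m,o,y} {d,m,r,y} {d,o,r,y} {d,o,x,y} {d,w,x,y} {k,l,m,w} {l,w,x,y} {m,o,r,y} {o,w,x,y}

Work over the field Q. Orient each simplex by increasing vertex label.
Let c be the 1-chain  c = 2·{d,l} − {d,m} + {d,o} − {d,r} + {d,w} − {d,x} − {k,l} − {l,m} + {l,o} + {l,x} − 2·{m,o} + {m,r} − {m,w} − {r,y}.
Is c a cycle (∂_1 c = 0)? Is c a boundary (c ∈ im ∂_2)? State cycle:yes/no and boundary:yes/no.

cycle:no boundary:no

n_0=9 n_1=31 n_2=38 n_3=15  [Q]
∂1: piv[dk,dl,dm,do,dr,dw,dx,dy] rk=8  ker:kl,km,ko,kw,lm,lo,lw,lx,ly,mo,mr,mw,mx,my,or,ow,ox,oy,rw,ry,wx,wy,xy
∂2: piv[dkl,dkw,dlm,dlw,dlx,dly,dmo,dmr,dmw,dmy,dor,dox,doy,drw,dry,dwx,dwy,dxy,klm,klo,kmo,mwx,owx] rk=23  ker:klw,kmw,lmo,lmw,lwx,lwy,lxy,mor,moy,mry,ory,owy,oxy,rwy,wxy
∂3: piv[dklw,dlmw,dlwx,dlwy,dlxy,dmor,dmoy,dmry,dory,doxy,dwxy,klmw,owxy] rk=13  ker:lwxy,mory
∂1c = −{d} + {k} + {r} − {y}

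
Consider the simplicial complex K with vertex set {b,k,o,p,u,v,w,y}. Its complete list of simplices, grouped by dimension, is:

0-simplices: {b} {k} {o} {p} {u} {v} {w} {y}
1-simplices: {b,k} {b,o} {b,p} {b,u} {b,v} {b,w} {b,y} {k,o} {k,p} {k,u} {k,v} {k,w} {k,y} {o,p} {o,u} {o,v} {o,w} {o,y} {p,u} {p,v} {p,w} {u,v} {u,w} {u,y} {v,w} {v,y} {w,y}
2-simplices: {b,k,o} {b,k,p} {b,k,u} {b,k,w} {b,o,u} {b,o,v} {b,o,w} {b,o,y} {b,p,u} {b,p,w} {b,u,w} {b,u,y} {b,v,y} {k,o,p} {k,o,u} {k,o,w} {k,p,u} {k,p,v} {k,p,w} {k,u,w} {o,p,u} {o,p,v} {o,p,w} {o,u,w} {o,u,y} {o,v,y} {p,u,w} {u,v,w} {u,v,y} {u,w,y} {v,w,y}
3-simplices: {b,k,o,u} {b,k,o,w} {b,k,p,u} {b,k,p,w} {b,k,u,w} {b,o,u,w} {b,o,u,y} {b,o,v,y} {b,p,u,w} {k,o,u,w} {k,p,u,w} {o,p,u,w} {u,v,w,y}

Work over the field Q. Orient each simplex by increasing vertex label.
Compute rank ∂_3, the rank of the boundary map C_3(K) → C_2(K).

n_0=8 n_1=27 n_2=31 n_3=13  [Q]
∂1: piv[bk,bo,bp,bu,bv,bw,by] rk=7  ker:ko,kp,ku,kv,kw,ky,op,ou,ov,ow,oy,pu,pv,pw,uv,uw,uy,vw,vy,wy
∂2: piv[bko,bkp,bku,bkw,bou,bov,bow,boy,bpu,bpw,buw,buy,bvy,kop,kpv,opv,uvw,uvy,uwy] rk=19  ker:kou,kow,kpu,kpw,kuw,opu,opw,ouw,ouy,ovy,puw,vwy
∂3: piv[bkou,bkow,bkpu,bkpw,bkuw,bouw,bouy,bovy,bpuw,opuw,uvwy] rk=11  ker:kouw,kpuw
rk∂_3=11

rank∂_3=11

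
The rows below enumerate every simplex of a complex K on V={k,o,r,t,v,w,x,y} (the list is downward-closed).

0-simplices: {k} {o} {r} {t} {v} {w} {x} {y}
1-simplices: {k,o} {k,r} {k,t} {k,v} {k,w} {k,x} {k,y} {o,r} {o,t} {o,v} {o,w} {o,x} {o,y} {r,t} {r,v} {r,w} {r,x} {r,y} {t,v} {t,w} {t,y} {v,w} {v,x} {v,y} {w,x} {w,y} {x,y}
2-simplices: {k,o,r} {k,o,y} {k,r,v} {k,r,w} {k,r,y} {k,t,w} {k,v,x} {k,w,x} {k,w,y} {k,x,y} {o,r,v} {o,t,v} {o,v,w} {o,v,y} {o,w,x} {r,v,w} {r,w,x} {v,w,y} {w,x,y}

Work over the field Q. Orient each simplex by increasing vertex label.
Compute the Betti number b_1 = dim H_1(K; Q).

n_0=8 n_1=27 n_2=19  [Q]
∂1: piv[ko,kr,kt,kv,kw,kx,ky] rk=7  ker:or,ot,ov,ow,ox,oy,rt,rv,rw,rx,ry,tv,tw,ty,vw,vx,vy,wx,wy,xy
∂2: piv[kor,koy,krv,krw,kry,ktw,kvx,kwx,kwy,kxy,orv,otv,ovw,ovy,owx,rvw,rwx] rk=17  ker:vwy,wxy
b_1=(27−7)−17=3

b_1=3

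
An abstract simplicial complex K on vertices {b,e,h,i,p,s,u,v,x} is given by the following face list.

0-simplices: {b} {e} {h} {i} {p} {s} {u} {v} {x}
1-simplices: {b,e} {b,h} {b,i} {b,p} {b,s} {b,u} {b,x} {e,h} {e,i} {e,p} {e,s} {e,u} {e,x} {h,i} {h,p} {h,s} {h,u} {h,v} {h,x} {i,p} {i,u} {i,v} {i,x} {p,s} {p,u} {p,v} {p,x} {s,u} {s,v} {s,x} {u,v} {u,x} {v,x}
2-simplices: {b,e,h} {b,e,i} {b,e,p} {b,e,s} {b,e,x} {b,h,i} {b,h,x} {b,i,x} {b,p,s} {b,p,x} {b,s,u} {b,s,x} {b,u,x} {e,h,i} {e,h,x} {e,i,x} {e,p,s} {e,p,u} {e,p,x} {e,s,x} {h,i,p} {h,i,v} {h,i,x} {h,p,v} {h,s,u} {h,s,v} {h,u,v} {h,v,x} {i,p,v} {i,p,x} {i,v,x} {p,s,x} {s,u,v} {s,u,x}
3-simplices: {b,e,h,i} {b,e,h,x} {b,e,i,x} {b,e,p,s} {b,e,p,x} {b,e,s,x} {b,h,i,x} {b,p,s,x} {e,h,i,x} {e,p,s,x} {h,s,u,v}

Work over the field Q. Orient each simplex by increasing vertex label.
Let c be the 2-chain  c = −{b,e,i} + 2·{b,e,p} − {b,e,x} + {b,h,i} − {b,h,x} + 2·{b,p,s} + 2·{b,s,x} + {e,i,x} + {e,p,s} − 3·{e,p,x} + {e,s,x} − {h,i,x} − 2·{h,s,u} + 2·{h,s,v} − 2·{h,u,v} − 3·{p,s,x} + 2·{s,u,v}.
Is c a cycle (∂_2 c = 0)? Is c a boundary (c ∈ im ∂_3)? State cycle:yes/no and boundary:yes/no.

n_0=9 n_1=33 n_2=34 n_3=11  [Q]
∂1: piv[be,bh,bi,bp,bs,bu,bx,hv] rk=8  ker:eh,ei,ep,es,eu,ex,hi,hp,hs,hu,hx,ip,iu,iv,ix,ps,pu,pv,px,su,sv,sx,uv,ux,vx
∂2: piv[beh,bei,bep,bes,bex,bhi,bhx,bix,bps,bpx,bsu,bsx,bux,epu,hip,hiv,hpv,hsu,hsv,huv,hvx,ipx] rk=22  ker:ehi,ehx,eix,eps,epx,esx,hix,ipv,ivx,psx,suv,sux
∂3: piv[behi,behx,beix,beps,bepx,besx,bhix,bpsx,hsuv] rk=9  ker:ehix,epsx
∂2c = 0
c vs im∂3: reduces to 0 ⇒ boundary

cycle:yes boundary:yes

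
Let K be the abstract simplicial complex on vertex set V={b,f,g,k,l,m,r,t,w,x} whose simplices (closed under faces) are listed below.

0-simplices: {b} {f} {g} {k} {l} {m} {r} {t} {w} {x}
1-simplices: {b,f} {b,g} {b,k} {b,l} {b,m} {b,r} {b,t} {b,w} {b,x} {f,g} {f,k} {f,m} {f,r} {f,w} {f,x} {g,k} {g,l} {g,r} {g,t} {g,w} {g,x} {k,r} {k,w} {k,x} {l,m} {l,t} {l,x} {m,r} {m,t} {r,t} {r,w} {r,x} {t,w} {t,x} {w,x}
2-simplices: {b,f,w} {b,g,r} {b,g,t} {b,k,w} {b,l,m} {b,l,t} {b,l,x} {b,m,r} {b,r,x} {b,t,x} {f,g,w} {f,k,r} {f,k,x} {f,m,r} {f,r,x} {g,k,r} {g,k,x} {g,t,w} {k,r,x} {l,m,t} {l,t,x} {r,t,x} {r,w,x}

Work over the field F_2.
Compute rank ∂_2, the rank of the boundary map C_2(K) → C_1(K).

n_0=10 n_1=35 n_2=23  [Z2]
∂1: piv[bf,bg,bk,bl,bm,br,bt,bw,bx] rk=9  ker:fg,fk,fm,fr,fw,fx,gk,gl,gr,gt,gw,gx,kr,kw,kx,lm,lt,lx,mr,mt,rt,rw,rx,tw,tx,wx
∂2: piv[bfw,bgr,bgt,bkw,blm,blt,blx,bmr,brx,btx,fgw,fkr,fkx,fmr,frx,gkr,gkx,gtw,lmt,rtx,rwx] rk=21  ker:krx,ltx
rk∂_2=21

rank∂_2=21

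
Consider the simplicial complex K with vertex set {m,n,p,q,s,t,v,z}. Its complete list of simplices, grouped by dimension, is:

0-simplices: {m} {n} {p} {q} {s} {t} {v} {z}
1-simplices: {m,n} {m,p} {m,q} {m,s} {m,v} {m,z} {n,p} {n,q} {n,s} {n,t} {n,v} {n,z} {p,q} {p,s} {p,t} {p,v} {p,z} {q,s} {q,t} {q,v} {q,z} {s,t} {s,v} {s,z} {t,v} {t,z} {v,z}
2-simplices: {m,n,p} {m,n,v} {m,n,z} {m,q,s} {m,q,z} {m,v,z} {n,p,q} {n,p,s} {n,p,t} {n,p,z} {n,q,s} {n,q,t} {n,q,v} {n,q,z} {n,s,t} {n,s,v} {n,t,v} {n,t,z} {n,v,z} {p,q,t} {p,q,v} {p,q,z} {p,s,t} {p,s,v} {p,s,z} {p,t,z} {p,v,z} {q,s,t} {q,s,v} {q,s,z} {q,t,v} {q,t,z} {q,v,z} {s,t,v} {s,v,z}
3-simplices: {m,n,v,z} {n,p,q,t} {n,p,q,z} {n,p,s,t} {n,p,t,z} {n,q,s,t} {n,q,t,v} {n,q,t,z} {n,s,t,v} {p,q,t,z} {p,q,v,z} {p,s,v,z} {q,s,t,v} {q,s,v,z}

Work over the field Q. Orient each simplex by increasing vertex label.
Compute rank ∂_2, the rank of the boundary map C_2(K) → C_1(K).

n_0=8 n_1=27 n_2=35 n_3=14  [Q]
∂1: piv[mn,mp,mq,ms,mv,mz,nt] rk=7  ker:np,nq,ns,nv,nz,pq,ps,pt,pv,pz,qs,qt,qv,qz,st,sv,sz,tv,tz,vz
∂2: piv[mnp,mnv,mnz,mqs,mqz,mvz,npq,nps,npt,npz,nqs,nqt,nqv,nqz,nst,nsv,ntv,ntz,pqv,psz] rk=20  ker:nvz,pqt,pqz,pst,psv,ptz,pvz,qst,qsv,qsz,qtv,qtz,qvz,stv,svz
∂3: piv[mnvz,npqt,npqz,npst,nptz,nqst,nqtv,nqtz,nstv,pqvz,psvz,qstv,qsvz] rk=13  ker:pqtz
rk∂_2=20

rank∂_2=20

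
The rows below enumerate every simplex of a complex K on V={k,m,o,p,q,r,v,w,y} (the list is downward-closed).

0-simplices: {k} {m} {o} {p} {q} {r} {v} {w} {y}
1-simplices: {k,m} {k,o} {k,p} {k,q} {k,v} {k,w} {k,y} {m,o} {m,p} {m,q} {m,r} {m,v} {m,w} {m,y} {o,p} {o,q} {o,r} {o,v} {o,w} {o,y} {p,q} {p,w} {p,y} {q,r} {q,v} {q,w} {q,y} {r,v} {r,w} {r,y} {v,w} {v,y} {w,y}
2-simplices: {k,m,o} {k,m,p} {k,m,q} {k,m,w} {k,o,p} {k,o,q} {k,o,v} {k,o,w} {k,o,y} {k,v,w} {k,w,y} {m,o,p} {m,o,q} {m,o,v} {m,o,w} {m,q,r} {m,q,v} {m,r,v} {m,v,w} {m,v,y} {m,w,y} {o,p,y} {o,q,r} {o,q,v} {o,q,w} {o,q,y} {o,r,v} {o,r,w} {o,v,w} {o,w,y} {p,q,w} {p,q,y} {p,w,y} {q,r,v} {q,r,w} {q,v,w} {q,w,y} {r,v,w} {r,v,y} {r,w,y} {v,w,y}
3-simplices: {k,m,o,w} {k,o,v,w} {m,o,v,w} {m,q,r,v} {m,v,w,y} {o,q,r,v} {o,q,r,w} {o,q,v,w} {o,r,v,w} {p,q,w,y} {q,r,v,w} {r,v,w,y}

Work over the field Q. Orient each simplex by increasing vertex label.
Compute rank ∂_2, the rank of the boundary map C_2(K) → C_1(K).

rank∂_2=25

n_0=9 n_1=33 n_2=41 n_3=12  [Q]
∂1: piv[km,ko,kp,kq,kv,kw,ky,mr] rk=8  ker:mo,mp,mq,mv,mw,my,op,oq,or,ov,ow,oy,pq,pw,py,qr,qv,qw,qy,rv,rw,ry,vw,vy,wy
∂2: piv[kmo,kmp,kmq,kmw,kop,koq,kov,kow,koy,kvw,kwy,mov,mqr,mqv,mrv,mvy,mwy,opy,oqr,oqw,oqy,orw,pqw,pqy,rvy] rk=25  ker:mop,moq,mow,mvw,oqv,orv,ovw,owy,pwy,qrv,qrw,qvw,qwy,rvw,rwy,vwy
∂3: piv[kmow,kovw,movw,mqrv,mvwy,oqrv,oqrw,oqvw,orvw,pqwy,rvwy] rk=11  ker:qrvw
rk∂_2=25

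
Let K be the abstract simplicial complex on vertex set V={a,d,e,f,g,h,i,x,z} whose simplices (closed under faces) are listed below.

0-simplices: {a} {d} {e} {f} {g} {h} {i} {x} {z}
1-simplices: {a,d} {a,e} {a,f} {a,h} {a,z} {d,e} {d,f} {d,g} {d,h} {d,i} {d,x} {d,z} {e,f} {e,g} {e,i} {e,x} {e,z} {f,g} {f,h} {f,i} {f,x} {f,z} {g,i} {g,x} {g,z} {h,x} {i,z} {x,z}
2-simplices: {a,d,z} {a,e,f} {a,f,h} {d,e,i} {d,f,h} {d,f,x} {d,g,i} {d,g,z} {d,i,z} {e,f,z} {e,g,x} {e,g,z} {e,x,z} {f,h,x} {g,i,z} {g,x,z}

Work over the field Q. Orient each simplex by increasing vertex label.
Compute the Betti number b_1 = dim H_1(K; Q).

n_0=9 n_1=28 n_2=16  [Q]
∂1: piv[ad,ae,af,ah,az,dg,di,dx] rk=8  ker:de,df,dh,dz,ef,eg,ei,ex,ez,fg,fh,fi,fx,fz,gi,gx,gz,hx,iz,xz
∂2: piv[adz,aef,afh,dei,dfh,dfx,dgi,dgz,diz,efz,egx,egz,exz,fhx] rk=14  ker:giz,gxz
b_1=(28−8)−14=6

b_1=6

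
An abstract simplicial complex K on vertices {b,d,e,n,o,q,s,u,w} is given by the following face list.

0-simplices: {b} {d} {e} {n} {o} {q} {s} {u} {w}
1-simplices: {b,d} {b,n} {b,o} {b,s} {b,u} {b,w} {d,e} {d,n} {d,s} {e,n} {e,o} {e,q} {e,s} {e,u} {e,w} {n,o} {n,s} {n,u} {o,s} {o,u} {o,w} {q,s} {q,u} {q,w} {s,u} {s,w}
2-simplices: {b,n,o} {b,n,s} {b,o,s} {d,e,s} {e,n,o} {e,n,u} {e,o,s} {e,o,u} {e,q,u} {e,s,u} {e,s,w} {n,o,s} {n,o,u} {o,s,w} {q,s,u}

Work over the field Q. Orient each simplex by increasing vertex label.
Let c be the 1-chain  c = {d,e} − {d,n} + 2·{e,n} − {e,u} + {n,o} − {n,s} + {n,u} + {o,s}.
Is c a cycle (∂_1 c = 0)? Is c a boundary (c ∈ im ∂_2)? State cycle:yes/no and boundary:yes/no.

n_0=9 n_1=26 n_2=15  [Q]
∂1: piv[bd,bn,bo,bs,bu,bw,de,eq] rk=8  ker:dn,ds,en,eo,es,eu,ew,no,ns,nu,os,ou,ow,qs,qu,qw,su,sw
∂2: piv[bno,bns,bos,des,eno,enu,eos,eou,equ,esu,esw,osw,qsu] rk=13  ker:nos,nou
∂1c = 0
c vs im∂2: residual ≠ 0 ⇒ not boundary

cycle:yes boundary:no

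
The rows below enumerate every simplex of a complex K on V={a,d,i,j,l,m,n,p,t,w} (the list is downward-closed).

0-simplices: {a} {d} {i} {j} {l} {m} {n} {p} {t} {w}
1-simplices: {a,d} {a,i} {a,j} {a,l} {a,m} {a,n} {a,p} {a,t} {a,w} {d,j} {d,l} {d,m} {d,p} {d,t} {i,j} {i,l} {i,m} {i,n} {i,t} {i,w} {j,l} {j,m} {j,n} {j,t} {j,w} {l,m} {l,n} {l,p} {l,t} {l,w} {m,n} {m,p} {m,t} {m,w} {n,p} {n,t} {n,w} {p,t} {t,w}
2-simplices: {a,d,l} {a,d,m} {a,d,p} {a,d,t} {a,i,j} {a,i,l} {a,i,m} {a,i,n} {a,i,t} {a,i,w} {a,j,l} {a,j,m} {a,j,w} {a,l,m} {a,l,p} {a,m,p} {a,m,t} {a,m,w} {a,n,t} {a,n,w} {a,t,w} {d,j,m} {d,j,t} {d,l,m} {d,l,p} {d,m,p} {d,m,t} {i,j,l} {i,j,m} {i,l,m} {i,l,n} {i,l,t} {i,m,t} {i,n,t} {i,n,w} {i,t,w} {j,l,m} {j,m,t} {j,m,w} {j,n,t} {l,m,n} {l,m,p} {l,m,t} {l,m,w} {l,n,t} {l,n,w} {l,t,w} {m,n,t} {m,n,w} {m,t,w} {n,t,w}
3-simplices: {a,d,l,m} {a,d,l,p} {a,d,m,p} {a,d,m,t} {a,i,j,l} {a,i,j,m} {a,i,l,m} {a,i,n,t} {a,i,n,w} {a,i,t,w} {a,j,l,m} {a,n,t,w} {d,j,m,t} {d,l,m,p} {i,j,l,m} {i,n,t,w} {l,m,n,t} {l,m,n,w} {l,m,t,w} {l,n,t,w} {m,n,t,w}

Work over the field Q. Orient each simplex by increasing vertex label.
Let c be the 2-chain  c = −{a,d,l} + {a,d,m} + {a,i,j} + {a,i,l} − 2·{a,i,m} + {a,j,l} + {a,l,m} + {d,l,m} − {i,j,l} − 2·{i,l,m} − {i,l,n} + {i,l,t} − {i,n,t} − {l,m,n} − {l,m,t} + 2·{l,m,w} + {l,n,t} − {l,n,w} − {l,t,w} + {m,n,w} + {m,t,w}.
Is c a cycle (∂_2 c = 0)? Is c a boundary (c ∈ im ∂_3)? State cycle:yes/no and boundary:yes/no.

cycle:yes boundary:no

n_0=10 n_1=39 n_2=51 n_3=21  [Q]
∂1: piv[ad,ai,aj,al,am,an,ap,at,aw] rk=9  ker:dj,dl,dm,dp,dt,ij,il,im,in,it,iw,jl,jm,jn,jt,jw,lm,ln,lp,lt,lw,mn,mp,mt,mw,np,nt,nw,pt,tw
∂2: piv[adl,adm,adp,adt,aij,ail,aim,ain,ait,aiw,ajl,ajm,ajw,alm,alp,amp,amt,amw,ant,anw,atw,djm,djt,iln,ilt,jnt,lmn,lmw] rk=28  ker:dlm,dlp,dmp,dmt,ijl,ijm,ilm,imt,int,inw,itw,jlm,jmt,jmw,lmp,lmt,lnt,lnw,ltw,mnt,mnw,mtw,ntw
∂3: piv[adlm,adlp,admp,admt,aijl,aijm,ailm,aint,ainw,aitw,ajlm,antw,djmt,dlmp,lmnt,lmnw,lmtw,lntw] rk=18  ker:ijlm,intw,mntw
∂2c = 0
c vs im∂3: residual ≠ 0 ⇒ not boundary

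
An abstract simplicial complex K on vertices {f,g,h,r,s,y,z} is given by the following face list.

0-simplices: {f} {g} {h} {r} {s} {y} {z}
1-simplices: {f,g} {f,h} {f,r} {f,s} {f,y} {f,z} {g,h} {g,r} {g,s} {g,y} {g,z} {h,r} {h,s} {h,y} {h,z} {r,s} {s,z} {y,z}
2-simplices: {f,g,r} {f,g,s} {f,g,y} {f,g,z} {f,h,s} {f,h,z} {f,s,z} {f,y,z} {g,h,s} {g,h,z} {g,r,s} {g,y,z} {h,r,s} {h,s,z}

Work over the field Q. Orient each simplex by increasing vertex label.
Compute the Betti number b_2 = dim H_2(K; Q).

n_0=7 n_1=18 n_2=14  [Q]
∂1: piv[fg,fh,fr,fs,fy,fz] rk=6  ker:gh,gr,gs,gy,gz,hr,hs,hy,hz,rs,sz,yz
∂2: piv[fgr,fgs,fgy,fgz,fhs,fhz,fsz,fyz,ghs,grs,hrs] rk=11  ker:ghz,gyz,hsz
b_2=(14−11)−0=3

b_2=3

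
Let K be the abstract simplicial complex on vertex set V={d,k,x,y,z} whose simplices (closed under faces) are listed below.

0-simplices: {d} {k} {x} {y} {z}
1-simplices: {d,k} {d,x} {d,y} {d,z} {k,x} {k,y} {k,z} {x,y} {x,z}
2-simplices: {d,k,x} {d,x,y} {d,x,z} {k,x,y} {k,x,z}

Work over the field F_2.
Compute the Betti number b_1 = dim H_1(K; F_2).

n_0=5 n_1=9 n_2=5  [Z2]
∂1: piv[dk,dx,dy,dz] rk=4  ker:kx,ky,kz,xy,xz
∂2: piv[dkx,dxy,dxz,kxy,kxz] rk=5
b_1=(9−4)−5=0

b_1=0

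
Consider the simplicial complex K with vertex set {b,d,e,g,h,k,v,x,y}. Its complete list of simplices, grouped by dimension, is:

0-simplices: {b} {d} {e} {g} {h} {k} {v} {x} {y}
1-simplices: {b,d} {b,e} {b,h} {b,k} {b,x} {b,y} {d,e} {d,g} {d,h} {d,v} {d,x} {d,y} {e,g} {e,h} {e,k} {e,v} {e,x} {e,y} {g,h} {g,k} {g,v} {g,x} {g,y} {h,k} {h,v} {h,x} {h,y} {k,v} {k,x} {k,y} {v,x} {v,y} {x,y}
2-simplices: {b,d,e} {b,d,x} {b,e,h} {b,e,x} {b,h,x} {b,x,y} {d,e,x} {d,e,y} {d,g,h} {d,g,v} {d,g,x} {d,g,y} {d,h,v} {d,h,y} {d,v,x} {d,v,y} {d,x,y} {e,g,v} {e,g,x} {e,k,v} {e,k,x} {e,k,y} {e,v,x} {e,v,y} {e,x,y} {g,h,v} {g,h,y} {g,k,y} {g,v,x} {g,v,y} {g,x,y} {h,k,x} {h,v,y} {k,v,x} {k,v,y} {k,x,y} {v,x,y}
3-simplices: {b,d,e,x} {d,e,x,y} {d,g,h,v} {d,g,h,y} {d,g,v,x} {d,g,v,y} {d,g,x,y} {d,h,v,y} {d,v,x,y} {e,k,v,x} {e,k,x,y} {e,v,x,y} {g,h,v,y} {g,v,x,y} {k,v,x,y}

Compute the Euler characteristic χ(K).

n_0=9 n_1=33 n_2=37 n_3=15
χ=+9−33+37−15=-2

χ(K)=-2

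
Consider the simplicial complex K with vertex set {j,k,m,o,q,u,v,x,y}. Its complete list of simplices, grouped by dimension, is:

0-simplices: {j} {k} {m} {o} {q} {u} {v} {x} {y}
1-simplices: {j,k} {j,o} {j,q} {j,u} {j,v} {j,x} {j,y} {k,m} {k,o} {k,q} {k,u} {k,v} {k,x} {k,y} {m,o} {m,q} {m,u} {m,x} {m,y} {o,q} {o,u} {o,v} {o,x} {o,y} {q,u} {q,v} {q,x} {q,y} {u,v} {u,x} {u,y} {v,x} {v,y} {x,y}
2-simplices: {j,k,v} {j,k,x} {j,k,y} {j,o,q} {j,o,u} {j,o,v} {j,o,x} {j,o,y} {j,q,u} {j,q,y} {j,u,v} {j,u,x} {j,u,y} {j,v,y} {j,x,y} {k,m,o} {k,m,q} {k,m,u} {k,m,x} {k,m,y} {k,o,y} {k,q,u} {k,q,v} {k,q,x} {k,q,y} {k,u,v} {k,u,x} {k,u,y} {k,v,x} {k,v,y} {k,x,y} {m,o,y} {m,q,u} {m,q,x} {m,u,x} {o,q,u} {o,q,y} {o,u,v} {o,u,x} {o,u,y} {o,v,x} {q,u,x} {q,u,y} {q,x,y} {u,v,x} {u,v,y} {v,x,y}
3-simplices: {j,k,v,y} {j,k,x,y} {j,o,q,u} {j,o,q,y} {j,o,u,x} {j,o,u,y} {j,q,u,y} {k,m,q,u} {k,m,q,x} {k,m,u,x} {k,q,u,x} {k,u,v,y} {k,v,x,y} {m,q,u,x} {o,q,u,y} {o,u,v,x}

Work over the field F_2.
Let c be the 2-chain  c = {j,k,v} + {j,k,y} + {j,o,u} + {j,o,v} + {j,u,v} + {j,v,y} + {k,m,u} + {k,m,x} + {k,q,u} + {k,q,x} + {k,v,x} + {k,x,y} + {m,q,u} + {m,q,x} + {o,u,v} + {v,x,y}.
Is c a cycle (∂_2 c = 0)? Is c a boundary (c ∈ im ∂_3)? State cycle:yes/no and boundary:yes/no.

n_0=9 n_1=34 n_2=47 n_3=16  [Z2]
∂1: piv[jk,jo,jq,ju,jv,jx,jy,km] rk=8  ker:ko,kq,ku,kv,kx,ky,mo,mq,mu,mx,my,oq,ou,ov,ox,oy,qu,qv,qx,qy,uv,ux,uy,vx,vy,xy
∂2: piv[jkv,jkx,jky,joq,jou,jov,jox,joy,jqu,jqy,juv,jux,juy,jvy,jxy,kmo,kmq,kmu,kmx,kmy,koy,kqu,kqv,kqx,kqy,kvx] rk=26  ker:kuv,kux,kuy,kvy,kxy,moy,mqu,mqx,mux,oqu,oqy,ouv,oux,ouy,ovx,qux,quy,qxy,uvx,uvy,vxy
∂3: piv[jkvy,jkxy,joqu,joqy,joux,jouy,jquy,kmqu,kmqx,kmux,kqux,kuvy,kvxy,ouvx] rk=14  ker:mqux,oquy
∂2c = 0
c vs im∂3: residual ≠ 0 ⇒ not boundary

cycle:yes boundary:no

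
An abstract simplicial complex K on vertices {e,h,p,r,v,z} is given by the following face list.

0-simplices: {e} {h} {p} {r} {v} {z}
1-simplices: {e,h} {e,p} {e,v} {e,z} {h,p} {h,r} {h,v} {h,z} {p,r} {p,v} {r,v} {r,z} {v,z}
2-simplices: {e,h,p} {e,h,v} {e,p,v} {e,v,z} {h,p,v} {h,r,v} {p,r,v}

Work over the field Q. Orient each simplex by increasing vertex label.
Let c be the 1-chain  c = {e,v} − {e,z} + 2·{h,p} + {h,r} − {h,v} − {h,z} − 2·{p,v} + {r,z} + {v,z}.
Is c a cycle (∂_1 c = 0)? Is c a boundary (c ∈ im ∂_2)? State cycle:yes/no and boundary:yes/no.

n_0=6 n_1=13 n_2=7  [Q]
∂1: piv[eh,ep,ev,ez,hr] rk=5  ker:hp,hv,hz,pr,pv,rv,rz,vz
∂2: piv[ehp,ehv,epv,evz,hrv,prv] rk=6  ker:hpv
∂1c = −{h} + 4·{p} − 3·{v}

cycle:no boundary:no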